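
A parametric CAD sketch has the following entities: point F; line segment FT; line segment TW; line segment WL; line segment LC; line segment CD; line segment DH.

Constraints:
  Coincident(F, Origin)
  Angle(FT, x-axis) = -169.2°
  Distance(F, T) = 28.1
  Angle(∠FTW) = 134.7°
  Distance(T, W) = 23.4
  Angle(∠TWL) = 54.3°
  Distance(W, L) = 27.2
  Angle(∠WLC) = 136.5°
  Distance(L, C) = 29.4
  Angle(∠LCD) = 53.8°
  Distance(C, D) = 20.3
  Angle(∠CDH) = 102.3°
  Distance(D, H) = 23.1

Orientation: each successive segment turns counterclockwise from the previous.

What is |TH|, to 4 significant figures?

17.53

∠LCD = 53.8° gives CD at 171.5° from the x-axis; with |CD| = 20.3, D = (-12.86, 0.06471). ∠CDH = 102.3° gives DH at -110.8° from the x-axis; with |DH| = 23.1, H = (-21.07, -21.53). Then |TH| = |H − T| = 17.53.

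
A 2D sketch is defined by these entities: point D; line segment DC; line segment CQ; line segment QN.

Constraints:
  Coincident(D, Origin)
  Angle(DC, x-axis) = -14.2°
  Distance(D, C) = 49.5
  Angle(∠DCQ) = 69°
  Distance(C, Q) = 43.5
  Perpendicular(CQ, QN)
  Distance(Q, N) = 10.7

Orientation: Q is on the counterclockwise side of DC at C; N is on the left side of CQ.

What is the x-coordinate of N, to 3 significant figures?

32.2

D is at the origin; DC runs at -14.2° with length 49.5, so C = 49.5·(cos -14.2°, sin -14.2°) = (48.0, -12.1). ∠DCQ = 69.0°, so CQ runs at -14.2° + (180° − 69.0°) = 96.8° from the x-axis; with |CQ| = 43.5, Q = C + 43.5·(cos 96.8°, sin 96.8°) = (42.8, 31.1). The perpendicularity gives QN at right angles to CQ; with |QN| = 10.7 on the left of CQ, N = Q + 10.7·(-0.993, -0.118) = (32.2, 29.8). So N.x = 32.2.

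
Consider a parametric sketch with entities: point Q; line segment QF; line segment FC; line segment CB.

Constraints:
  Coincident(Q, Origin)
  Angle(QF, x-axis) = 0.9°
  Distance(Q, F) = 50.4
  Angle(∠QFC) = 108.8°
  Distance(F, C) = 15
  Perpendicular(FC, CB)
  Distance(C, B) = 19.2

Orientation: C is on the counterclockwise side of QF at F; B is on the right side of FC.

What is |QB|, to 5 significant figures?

73.846

∠QFC = 108.8°, so FC runs at 0.9° + (180° − 108.8°) = 72.100° from the x-axis; with |FC| = 15.0, C = F + 15.0·(cos 72.100°, sin 72.100°) = (55.004, 15.066). FC is perpendicular to CB; with |CB| = 19.2 on the right of FC, B = C + 19.2·(0.95159, -0.30736) = (73.275, 9.1643). Then |QB| = |B − Q| = 73.846.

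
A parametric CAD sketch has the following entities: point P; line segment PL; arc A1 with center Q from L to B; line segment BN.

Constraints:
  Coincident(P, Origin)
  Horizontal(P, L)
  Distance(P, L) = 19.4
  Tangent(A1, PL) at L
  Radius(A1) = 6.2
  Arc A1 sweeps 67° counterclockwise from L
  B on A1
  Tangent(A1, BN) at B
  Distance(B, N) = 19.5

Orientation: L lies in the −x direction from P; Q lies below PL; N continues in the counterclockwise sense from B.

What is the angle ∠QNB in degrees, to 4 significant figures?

17.64°

On A1, L sits at bearing 90° from Q; a 67° counterclockwise sweep puts B at bearing 157°, so B = Q + 6.2·(cos 157°, sin 157°) = (-25.11, -3.777). A1 meets BN tangentially, so QB is at right angles to BN, so BN runs along (−sin 157°, cos 157°); with |BN| = 19.5, N = (-32.73, -21.73). Then cos ∠QNB = NQ·NB / (|NQ||NB|), giving 17.64°.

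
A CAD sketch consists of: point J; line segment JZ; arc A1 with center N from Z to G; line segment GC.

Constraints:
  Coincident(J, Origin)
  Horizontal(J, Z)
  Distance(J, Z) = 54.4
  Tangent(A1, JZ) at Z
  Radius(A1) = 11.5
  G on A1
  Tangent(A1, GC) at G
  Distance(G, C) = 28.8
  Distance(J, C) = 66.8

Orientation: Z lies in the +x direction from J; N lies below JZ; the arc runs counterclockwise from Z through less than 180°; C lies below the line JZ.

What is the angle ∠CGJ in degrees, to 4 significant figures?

125.5°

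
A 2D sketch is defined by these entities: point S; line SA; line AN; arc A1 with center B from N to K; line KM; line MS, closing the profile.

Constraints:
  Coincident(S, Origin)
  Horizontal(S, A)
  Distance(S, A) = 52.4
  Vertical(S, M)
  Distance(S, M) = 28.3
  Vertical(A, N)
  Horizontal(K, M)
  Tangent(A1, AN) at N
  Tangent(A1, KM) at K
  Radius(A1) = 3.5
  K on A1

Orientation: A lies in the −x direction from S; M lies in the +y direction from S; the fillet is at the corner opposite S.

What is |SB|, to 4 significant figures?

54.83

S is at the origin; SA is horizontal with |SA| = 52.4 and A on the −x side, so A = (-52.40, 0.000). SM is vertical with |SM| = 28.3 and M on the +y side, so M = (0.000, 28.30). The virtual corner opposite S is at (-52.40, 28.30). Since A1 is tangent to AN there, BN ⟂ AN and tangency of A1 to KM means the radius BK is perpendicular to KM, with radius 3.5, so the center B sits 3.5 in from both sides at B = (-48.90, 24.80). Then |SB| = |B − S| = 54.83.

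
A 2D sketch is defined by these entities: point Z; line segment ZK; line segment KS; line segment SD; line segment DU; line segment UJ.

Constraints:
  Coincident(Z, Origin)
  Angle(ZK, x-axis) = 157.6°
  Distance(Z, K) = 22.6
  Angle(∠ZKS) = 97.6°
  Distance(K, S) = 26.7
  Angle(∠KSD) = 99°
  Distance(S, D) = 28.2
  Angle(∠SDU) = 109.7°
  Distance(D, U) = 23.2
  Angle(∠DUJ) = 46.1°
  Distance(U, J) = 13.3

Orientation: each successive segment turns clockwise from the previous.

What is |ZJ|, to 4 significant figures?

17.64

Z is at the origin; ZK runs at 157.6° with length 22.6, so K = (-20.89, 8.612). ∠ZKS = 97.6° gives KS at 75.20° from the x-axis; with |KS| = 26.7, S = (-14.07, 34.43). ∠KSD = 99.0° gives SD at -5.800° from the x-axis; with |SD| = 28.2, D = (13.98, 31.58). ∠SDU = 109.7° gives DU at -76.10° from the x-axis; with |DU| = 23.2, U = (19.55, 9.056). ∠DUJ = 46.1° gives UJ at 150.0° from the x-axis; with |UJ| = 13.3, J = (8.036, 15.71). Then |ZJ| = |J − Z| = 17.64.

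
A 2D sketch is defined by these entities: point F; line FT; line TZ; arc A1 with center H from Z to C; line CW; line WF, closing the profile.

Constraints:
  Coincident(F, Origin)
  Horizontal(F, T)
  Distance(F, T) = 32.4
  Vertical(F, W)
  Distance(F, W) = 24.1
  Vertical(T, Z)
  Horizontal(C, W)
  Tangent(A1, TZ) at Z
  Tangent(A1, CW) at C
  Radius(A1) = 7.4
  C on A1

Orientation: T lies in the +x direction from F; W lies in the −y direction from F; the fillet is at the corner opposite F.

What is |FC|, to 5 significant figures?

34.725

F is at the origin; FT is horizontal with |FT| = 32.4 and T on the +x side, so T = (32.400, 0.0000). FW is vertical with |FW| = 24.1 and W on the −y side, so W = (0.0000, -24.100). The virtual corner opposite F is at (32.400, -24.100). Since A1 is tangent to TZ there, HZ ⟂ TZ and A1 meets CW tangentially, so HC is at right angles to CW, with radius 7.4, so the center H sits 7.4 in from both sides at H = (25.000, -16.700). That places the tangent points at Z = (32.400, -16.700) on TZ and C = (25.000, -24.100) on CW. Then |FC| = |C − F| = 34.725.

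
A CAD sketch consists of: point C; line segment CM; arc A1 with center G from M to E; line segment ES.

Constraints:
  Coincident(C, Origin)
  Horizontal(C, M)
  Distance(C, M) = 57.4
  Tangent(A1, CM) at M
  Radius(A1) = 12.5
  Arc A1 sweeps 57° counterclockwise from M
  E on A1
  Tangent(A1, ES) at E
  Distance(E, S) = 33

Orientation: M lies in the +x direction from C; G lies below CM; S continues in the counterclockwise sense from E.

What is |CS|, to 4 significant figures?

44.17

On A1, M sits at bearing 90° from G; a 57° counterclockwise sweep puts E at bearing 147°, so E = G + 12.5·(cos 147°, sin 147°) = (46.92, -5.692). The tangent condition forces GE to be normal to ES, so ES runs along (−sin 147°, cos 147°); with |ES| = 33.0, S = (28.94, -33.37). Then |CS| = |S − C| = 44.17.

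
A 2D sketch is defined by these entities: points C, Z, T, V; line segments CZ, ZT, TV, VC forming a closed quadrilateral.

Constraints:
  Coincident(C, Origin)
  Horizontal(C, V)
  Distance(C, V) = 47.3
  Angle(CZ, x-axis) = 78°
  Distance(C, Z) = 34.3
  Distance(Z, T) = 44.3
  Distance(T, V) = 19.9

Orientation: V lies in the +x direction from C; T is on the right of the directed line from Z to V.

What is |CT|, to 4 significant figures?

28.68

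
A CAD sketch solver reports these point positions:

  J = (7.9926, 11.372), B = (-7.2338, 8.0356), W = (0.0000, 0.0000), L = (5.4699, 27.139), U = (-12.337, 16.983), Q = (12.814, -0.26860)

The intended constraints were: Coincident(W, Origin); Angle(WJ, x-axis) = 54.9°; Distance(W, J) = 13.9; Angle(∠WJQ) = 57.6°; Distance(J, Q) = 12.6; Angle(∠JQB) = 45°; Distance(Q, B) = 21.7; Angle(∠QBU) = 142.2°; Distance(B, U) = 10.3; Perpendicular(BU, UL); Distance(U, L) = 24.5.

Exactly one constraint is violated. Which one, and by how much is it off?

Distance(U, L) = 24.5 — off by 4.00.

W = (0.00, 0.00) ✓; WJ at 54.90° ✓; |WJ| = 13.90 ✓; ∠WJQ = 57.60° ✓; |JQ| = 12.60 ✓; ∠JQB = 45.00° ✓; |QB| = 21.70 ✓; ∠QBU = 142.2° ✓; |BU| = 10.30 ✓; ∠(BU, UL) = 90.00° ✓; |UL| = 20.50 ✗.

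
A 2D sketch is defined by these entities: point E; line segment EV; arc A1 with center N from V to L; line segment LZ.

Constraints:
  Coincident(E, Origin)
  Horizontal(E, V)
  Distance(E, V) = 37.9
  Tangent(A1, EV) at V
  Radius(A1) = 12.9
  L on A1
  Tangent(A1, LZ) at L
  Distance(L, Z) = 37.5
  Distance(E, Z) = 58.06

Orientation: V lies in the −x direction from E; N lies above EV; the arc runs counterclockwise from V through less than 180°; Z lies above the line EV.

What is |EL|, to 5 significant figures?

28.549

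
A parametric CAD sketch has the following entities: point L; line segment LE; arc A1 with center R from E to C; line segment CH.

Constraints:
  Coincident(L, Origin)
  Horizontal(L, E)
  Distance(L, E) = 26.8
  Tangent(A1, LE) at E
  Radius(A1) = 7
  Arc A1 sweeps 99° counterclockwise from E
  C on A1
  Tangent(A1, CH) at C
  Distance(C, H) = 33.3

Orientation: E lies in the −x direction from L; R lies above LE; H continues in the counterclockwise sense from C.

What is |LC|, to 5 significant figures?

21.471

L is at the origin; LE is horizontal with |LE| = 26.8 and E on the −x side, so E = (-26.800, 0.0000). Since A1 is tangent to LE there, RE ⟂ LE, so R = E + (0, 7) = (-26.800, 7.0000). On A1, E sits at bearing -90° from R; a 99° counterclockwise sweep puts C at bearing 9°, so C = R + 7.0·(cos 9°, sin 9°) = (-19.886, 8.0950). Then |LC| = |C − L| = 21.471.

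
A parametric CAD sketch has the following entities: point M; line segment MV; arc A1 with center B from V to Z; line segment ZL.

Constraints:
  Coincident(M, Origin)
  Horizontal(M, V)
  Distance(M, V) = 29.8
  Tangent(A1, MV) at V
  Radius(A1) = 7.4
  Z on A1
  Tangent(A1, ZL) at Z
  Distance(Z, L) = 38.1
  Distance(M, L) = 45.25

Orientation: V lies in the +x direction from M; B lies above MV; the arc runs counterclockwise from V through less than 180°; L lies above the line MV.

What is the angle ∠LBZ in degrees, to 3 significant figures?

79.0°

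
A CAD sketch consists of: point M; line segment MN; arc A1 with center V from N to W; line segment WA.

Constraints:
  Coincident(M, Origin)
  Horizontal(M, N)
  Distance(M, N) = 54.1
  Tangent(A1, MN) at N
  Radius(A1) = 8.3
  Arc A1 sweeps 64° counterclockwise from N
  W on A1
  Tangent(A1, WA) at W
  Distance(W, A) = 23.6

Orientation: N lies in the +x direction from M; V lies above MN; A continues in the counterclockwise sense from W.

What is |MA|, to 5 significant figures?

76.419

On A1, N sits at bearing -90° from V; a 64° counterclockwise sweep puts W at bearing -26°, so W = V + 8.3·(cos -26°, sin -26°) = (61.560, 4.6615). A1 meets WA tangentially, so VW is at right angles to WA, so WA runs along (−sin -26°, cos -26°); with |WA| = 23.6, A = (71.906, 25.873). Then |MA| = |A − M| = 76.419.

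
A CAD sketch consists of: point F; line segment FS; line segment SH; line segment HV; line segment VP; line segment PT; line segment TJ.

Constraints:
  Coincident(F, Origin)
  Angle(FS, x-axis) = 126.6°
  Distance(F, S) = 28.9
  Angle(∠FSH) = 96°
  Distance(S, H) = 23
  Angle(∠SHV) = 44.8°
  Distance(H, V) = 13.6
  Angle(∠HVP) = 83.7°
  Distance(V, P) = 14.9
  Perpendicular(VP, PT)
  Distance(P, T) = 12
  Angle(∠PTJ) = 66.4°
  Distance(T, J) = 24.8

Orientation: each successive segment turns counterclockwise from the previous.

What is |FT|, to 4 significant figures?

41.69

∠HVP = 83.7° gives VP at 82.10° from the x-axis; with |VP| = 14.9, P = (-21.80, 22.92). VP ⟂ PT, so PT runs at 172.1°; with |PT| = 12.0, T = (-33.68, 24.57). Then |FT| = |T − F| = 41.69.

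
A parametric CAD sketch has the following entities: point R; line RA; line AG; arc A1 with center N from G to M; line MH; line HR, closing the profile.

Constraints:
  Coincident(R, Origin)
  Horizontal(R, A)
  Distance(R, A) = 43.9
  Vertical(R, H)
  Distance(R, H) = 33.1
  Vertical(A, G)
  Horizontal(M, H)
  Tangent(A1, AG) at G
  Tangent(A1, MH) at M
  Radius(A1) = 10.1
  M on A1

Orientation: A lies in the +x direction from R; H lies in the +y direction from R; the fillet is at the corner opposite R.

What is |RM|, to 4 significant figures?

47.31

R is at the origin; RA is horizontal with |RA| = 43.9 and A on the +x side, so A = (43.90, 0.000). RH is vertical with |RH| = 33.1 and H on the +y side, so H = (0.000, 33.10). The virtual corner opposite R is at (43.90, 33.10). The tangent condition forces NG to be normal to AG and tangency of A1 to MH means the radius NM is perpendicular to MH, with radius 10.1, so the center N sits 10.1 in from both sides at N = (33.80, 23.00). That places the tangent points at G = (43.90, 23.00) on AG and M = (33.80, 33.10) on MH. Then |RM| = |M − R| = 47.31.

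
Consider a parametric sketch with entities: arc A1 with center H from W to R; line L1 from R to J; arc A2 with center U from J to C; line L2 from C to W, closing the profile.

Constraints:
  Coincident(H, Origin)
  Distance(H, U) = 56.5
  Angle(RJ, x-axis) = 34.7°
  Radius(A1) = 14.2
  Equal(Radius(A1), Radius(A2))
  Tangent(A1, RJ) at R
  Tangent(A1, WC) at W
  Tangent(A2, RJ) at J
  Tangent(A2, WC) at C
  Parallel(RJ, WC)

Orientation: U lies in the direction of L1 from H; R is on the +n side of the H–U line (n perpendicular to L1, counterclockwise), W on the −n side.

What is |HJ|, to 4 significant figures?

58.26

The slot axis is L1's direction at 34.7°, so u = (cos 34.7°, sin 34.7°) = (0.8221, 0.5693) and n = (−sin 34.7°, cos 34.7°) = (-0.5693, 0.8221). H is at the origin and U lies 56.5 along u from H, so U = 56.5·u = (46.45, 32.16). Tangency of A1 to both parallel lines with radius 14.2 puts R and W at H ± 14.2·n: R = (-8.084, 11.67), W = (8.084, -11.67). Equal radii place J and C the same way about U: J = U + 14.2·n = (38.37, 43.84), C = U − 14.2·n = (54.53, 20.49). Then |HJ| = |J − H| = 58.26.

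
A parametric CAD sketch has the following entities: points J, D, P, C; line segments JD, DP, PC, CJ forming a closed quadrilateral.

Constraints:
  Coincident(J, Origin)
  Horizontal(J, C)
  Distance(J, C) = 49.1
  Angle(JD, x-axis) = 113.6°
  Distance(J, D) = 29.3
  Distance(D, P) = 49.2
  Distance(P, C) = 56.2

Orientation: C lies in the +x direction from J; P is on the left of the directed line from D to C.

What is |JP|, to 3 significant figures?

60.8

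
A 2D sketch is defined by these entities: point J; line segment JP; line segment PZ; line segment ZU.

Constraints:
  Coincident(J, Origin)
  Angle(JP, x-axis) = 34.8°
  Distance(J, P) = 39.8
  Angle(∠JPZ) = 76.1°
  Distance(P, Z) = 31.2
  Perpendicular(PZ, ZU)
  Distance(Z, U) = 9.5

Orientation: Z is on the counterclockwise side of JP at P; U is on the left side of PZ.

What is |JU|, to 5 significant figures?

36.291

J is at the origin; JP runs at 34.8° with length 39.8, so P = 39.8·(cos 34.8°, sin 34.8°) = (32.682, 22.714). ∠JPZ = 76.1°, so PZ runs at 34.8° + (180° − 76.1°) = 138.70° from the x-axis; with |PZ| = 31.2, Z = P + 31.2·(cos 138.70°, sin 138.70°) = (9.2423, 43.306). PZ ⟂ ZU; with |ZU| = 9.5 on the left of PZ, U = Z + 9.5·(-0.66000, -0.75126) = (2.9723, 36.169). Then |JU| = |U − J| = 36.291.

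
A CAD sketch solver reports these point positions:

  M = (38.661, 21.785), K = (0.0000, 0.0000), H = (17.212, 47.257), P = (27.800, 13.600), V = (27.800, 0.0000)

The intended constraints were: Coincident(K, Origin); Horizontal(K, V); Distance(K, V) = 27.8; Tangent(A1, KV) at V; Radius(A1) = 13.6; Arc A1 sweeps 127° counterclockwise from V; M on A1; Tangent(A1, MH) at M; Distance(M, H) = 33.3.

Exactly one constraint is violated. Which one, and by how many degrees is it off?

Tangent(A1, MH) at M — off by 3.10°.

K = (0.00, 0.00) ✓; K.y = 0.00, V.y = 0.00 ✓; |KV| = 27.80 ✓; ∠(PV, VK) = 90.00° ✓; |PV| = 13.60 ✓; bearing(P→M) − bearing(P→V) = 127.0° ✓; |PM| = 13.60 ✓; ∠(PM, MH) = 86.90° ✗; |MH| = 33.30 ✓.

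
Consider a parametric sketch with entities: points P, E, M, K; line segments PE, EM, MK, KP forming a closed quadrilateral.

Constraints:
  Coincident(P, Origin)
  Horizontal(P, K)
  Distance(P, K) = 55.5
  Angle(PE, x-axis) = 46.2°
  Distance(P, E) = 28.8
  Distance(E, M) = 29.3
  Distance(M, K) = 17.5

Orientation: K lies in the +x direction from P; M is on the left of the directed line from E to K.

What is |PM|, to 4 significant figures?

51.49

Checks: |EM| = 29.30 ✓; |MK| = 17.50 ✓.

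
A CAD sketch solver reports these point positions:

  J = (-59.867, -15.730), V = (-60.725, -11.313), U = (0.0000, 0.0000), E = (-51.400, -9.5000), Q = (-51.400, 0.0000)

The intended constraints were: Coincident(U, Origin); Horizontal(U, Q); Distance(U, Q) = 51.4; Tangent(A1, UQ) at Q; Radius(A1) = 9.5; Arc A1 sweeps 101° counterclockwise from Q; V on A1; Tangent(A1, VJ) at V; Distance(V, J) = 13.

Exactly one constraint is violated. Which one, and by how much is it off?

Distance(V, J) = 13 — off by 8.50.

U = (0.00, 0.00) ✓; U.y = 0.00, Q.y = 0.00 ✓; |UQ| = 51.40 ✓; ∠(EQ, QU) = 90.00° ✓; |EQ| = 9.500 ✓; bearing(E→V) − bearing(E→Q) = 101.0° ✓; |EV| = 9.500 ✓; ∠(EV, VJ) = 90.01° ✓; |VJ| = 4.500 ✗.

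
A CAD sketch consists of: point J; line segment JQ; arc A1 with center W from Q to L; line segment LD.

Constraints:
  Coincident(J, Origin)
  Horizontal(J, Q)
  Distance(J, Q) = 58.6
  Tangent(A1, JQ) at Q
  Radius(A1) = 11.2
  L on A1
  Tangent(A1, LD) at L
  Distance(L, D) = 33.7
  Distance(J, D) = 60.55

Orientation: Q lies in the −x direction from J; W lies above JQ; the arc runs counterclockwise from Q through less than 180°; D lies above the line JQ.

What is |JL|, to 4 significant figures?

48.47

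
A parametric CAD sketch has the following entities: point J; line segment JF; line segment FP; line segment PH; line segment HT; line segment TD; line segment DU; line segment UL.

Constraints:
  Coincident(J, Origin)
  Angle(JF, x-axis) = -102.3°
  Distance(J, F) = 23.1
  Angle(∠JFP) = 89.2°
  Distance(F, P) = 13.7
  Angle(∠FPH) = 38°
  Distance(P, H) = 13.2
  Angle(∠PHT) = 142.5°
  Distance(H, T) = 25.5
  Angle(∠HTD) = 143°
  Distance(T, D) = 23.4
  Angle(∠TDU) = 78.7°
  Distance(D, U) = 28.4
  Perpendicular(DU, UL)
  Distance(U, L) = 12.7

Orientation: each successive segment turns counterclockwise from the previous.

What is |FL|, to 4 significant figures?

19.06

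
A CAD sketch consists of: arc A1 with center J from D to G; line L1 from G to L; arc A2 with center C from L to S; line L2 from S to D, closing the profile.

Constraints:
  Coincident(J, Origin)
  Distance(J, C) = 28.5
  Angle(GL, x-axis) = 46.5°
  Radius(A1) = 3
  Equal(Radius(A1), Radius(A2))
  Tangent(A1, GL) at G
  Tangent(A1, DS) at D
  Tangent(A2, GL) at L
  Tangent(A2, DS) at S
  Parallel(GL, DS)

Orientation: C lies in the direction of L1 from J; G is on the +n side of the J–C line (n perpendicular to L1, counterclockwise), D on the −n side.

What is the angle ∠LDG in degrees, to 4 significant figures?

78.11°

The slot axis is L1's direction at 46.5°, so u = (cos 46.5°, sin 46.5°) = (0.6884, 0.7254) and n = (−sin 46.5°, cos 46.5°) = (-0.7254, 0.6884). J is at the origin and C lies 28.5 along u from J, so C = 28.5·u = (19.62, 20.67). Tangency of A1 to both parallel lines with radius 3.0 puts G and D at J ± 3.0·n: G = (-2.176, 2.065), D = (2.176, -2.065). Equal radii place L and S the same way about C: L = C + 3.0·n = (17.44, 22.74), S = C − 3.0·n = (21.79, 18.61). Then cos ∠LDG = DL·DG / (|DL||DG|), giving 78.11°.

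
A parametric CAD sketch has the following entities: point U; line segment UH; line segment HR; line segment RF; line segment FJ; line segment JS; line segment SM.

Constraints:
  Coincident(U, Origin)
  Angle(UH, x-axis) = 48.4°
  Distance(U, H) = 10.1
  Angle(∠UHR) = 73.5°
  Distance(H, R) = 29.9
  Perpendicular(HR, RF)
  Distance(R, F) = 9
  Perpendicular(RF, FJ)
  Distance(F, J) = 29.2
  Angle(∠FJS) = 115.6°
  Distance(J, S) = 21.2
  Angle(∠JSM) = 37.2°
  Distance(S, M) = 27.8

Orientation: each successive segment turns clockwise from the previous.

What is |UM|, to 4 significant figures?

15.16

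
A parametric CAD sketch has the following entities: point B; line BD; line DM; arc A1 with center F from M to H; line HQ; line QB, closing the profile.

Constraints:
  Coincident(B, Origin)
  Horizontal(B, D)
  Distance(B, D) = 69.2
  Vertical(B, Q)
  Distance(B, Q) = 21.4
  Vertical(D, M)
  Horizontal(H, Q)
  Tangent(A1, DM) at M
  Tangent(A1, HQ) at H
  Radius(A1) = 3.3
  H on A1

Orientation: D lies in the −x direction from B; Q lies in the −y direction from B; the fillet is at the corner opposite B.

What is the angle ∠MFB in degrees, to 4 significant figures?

164.6°

B is at the origin; BD is horizontal with |BD| = 69.2 and D on the −x side, so D = (-69.20, 0.000). B and Q share the same x with |BQ| = 21.4 and Q on the −y side, so Q = (0.000, -21.40). The virtual corner opposite B is at (-69.20, -21.40). A1 meets DM tangentially, so FM is at right angles to DM and tangency of A1 to HQ means the radius FH is perpendicular to HQ, with radius 3.3, so the center F sits 3.3 in from both sides at F = (-65.90, -18.10). That places the tangent points at M = (-69.20, -18.10) on DM and H = (-65.90, -21.40) on HQ. Then cos ∠MFB = FM·FB / (|FM||FB|), giving 164.6°.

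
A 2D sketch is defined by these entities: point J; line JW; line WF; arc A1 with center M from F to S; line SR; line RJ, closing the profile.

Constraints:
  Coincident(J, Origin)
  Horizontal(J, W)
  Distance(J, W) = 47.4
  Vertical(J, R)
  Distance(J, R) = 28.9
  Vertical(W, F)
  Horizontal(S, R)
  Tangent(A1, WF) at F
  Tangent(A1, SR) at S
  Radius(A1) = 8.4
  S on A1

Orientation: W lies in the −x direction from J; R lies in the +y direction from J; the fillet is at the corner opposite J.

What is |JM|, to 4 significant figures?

44.06

J is at the origin; J and W share the same y with |JW| = 47.4 and W on the −x side, so W = (-47.40, 0.000). JR is vertical with |JR| = 28.9 and R on the +y side, so R = (0.000, 28.90). The virtual corner opposite J is at (-47.40, 28.90). Since A1 is tangent to WF there, MF ⟂ WF and A1 meets SR tangentially, so MS is at right angles to SR, with radius 8.4, so the center M sits 8.4 in from both sides at M = (-39.00, 20.50). Then |JM| = |M − J| = 44.06.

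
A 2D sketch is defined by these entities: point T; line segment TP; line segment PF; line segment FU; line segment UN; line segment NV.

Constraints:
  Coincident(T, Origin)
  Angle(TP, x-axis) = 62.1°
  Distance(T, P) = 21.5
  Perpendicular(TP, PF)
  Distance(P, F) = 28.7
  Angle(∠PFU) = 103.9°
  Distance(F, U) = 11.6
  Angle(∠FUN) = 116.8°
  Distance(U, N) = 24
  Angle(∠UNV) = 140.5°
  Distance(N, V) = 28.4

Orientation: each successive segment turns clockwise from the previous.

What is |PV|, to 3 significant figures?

31.4

T is at the origin; TP runs at 62.1° with length 21.5, so P = (10.1, 19.0). TP ⟂ PF, so PF runs at -27.9°; with |PF| = 28.7, F = (35.4, 5.57). ∠PFU = 103.9° gives FU at -104° from the x-axis; with |FU| = 11.6, U = (32.6, -5.68). ∠FUN = 116.8° gives UN at -167° from the x-axis; with |UN| = 24.0, N = (9.21, -11.0). ∠UNV = 140.5° gives NV at 153° from the x-axis; with |NV| = 28.4, V = (-16.2, 1.76). Then |PV| = |V − P| = 31.4.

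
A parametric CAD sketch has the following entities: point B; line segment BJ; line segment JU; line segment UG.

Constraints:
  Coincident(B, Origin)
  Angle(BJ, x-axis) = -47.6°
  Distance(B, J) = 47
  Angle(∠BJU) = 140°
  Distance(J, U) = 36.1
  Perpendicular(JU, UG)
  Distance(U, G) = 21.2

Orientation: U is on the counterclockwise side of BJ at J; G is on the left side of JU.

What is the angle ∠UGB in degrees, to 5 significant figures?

97.123°

∠BJU = 140.0°, so JU runs at -47.6° + (180° − 140.0°) = -7.6000° from the x-axis; with |JU| = 36.1, U = J + 36.1·(cos -7.6000°, sin -7.6000°) = (67.475, -39.482). JU ⟂ UG; with |UG| = 21.2 on the left of JU, G = U + 21.2·(0.13226, 0.99122) = (70.279, -18.468). Then cos ∠UGB = GU·GB / (|GU||GB|), giving 97.123°.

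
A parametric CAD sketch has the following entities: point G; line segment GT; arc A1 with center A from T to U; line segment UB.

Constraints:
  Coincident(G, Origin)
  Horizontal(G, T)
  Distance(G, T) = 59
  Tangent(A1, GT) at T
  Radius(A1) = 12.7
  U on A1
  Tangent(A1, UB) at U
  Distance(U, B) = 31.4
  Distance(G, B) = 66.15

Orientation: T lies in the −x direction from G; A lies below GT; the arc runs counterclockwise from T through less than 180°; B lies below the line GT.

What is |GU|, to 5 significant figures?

71.828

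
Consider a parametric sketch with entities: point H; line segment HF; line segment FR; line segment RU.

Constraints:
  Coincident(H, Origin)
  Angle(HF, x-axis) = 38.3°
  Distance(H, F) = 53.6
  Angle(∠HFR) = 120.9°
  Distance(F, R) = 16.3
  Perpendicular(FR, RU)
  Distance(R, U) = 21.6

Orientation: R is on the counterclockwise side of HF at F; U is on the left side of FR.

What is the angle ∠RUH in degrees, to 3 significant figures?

119°

H is at the origin; HF runs at 38.3° with length 53.6, so F = 53.6·(cos 38.3°, sin 38.3°) = (42.1, 33.2). ∠HFR = 120.9°, so FR runs at 38.3° + (180° − 120.9°) = 97.4° from the x-axis; with |FR| = 16.3, R = F + 16.3·(cos 97.4°, sin 97.4°) = (40.0, 49.4). The perpendicularity gives RU at right angles to FR; with |RU| = 21.6 on the left of FR, U = R + 21.6·(-0.992, -0.129) = (18.5, 46.6). Then cos ∠RUH = UR·UH / (|UR||UH|), giving 119°.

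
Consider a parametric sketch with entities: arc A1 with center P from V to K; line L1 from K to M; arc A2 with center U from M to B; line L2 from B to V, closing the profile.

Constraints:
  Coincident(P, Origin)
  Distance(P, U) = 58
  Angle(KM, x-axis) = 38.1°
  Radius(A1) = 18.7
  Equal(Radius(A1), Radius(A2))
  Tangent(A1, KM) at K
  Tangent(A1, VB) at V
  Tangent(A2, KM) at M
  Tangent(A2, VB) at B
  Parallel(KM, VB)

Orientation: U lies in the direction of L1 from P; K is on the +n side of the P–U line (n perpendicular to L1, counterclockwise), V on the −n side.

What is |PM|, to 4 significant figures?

60.94

The slot axis is L1's direction at 38.1°, so u = (cos 38.1°, sin 38.1°) = (0.7869, 0.6170) and n = (−sin 38.1°, cos 38.1°) = (-0.6170, 0.7869). P is at the origin and U lies 58.0 along u from P, so U = 58.0·u = (45.64, 35.79). Tangency of A1 to both parallel lines with radius 18.7 puts K and V at P ± 18.7·n: K = (-11.54, 14.72), V = (11.54, -14.72). Equal radii place M and B the same way about U: M = U + 18.7·n = (34.10, 50.50), B = U − 18.7·n = (57.18, 21.07). Then |PM| = |M − P| = 60.94.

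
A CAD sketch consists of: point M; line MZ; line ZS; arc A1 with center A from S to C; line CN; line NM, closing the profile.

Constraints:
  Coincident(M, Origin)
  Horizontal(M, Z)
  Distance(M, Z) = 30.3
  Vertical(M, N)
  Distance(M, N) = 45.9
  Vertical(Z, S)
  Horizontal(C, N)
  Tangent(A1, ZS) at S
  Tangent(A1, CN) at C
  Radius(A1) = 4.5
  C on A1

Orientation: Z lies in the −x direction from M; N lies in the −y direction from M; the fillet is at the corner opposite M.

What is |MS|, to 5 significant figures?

51.304

M is at the origin; MZ is horizontal with |MZ| = 30.3 and Z on the −x side, so Z = (-30.300, 0.0000). M and N share the same x with |MN| = 45.9 and N on the −y side, so N = (0.0000, -45.900). The virtual corner opposite M is at (-30.300, -45.900). Since A1 is tangent to ZS there, AS ⟂ ZS and tangency of A1 to CN means the radius AC is perpendicular to CN, with radius 4.5, so the center A sits 4.5 in from both sides at A = (-25.800, -41.400). That places the tangent points at S = (-30.300, -41.400) on ZS and C = (-25.800, -45.900) on CN. Then |MS| = |S − M| = 51.304.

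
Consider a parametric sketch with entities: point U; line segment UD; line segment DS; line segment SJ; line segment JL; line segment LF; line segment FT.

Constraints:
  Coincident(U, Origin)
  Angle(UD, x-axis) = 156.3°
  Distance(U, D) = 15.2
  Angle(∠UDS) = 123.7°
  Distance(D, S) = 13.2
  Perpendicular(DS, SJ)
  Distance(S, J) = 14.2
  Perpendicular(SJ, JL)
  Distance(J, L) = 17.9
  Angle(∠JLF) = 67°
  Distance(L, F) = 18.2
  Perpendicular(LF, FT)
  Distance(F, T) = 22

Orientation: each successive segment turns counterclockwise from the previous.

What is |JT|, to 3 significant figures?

12.5

U is at the origin; UD runs at 156.3° with length 15.2, so D = (-13.9, 6.11). ∠UDS = 123.7° gives DS at -147° from the x-axis; with |DS| = 13.2, S = (-25.0, -1.00). DS is perpendicular to SJ, so SJ runs at -57.4°; with |SJ| = 14.2, J = (-17.4, -13.0). SJ ⟂ JL, so JL runs at 32.6°; with |JL| = 17.9, L = (-2.31, -3.32). ∠JLF = 67.0° gives LF at 146° from the x-axis; with |LF| = 18.2, F = (-17.3, 6.96). LF is perpendicular to FT, so FT runs at -124°; with |FT| = 22.0, T = (-29.8, -11.2). Then |JT| = |T − J| = 12.5.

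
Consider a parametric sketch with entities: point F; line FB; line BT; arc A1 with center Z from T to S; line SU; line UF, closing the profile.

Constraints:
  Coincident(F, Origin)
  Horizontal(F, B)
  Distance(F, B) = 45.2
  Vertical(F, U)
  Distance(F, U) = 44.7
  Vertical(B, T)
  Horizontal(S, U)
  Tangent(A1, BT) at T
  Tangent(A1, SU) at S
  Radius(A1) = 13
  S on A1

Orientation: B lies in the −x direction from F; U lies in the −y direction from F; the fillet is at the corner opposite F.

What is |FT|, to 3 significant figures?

55.2

The virtual corner opposite F is at (-45.2, -44.7). A1 meets BT tangentially, so ZT is at right angles to BT and the tangent condition forces ZS to be normal to SU, with radius 13.0, so the center Z sits 13.0 in from both sides at Z = (-32.2, -31.7). That places the tangent points at T = (-45.2, -31.7) on BT and S = (-32.2, -44.7) on SU. Then |FT| = |T − F| = 55.2.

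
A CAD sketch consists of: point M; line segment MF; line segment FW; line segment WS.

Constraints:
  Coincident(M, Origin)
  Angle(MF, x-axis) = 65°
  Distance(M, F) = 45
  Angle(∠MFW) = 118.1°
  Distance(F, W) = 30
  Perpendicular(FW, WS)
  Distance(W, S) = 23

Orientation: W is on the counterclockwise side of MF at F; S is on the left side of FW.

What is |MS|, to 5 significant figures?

53.849

M is at the origin; MF runs at 65.0° with length 45.0, so F = 45.0·(cos 65.0°, sin 65.0°) = (19.018, 40.784). ∠MFW = 118.1°, so FW runs at 65.0° + (180° − 118.1°) = 126.90° from the x-axis; with |FW| = 30.0, W = F + 30.0·(cos 126.90°, sin 126.90°) = (1.0052, 64.774). FW is perpendicular to WS; with |WS| = 23.0 on the left of FW, S = W + 23.0·(-0.79968, -0.60042) = (-17.388, 50.965). Then |MS| = |S − M| = 53.849.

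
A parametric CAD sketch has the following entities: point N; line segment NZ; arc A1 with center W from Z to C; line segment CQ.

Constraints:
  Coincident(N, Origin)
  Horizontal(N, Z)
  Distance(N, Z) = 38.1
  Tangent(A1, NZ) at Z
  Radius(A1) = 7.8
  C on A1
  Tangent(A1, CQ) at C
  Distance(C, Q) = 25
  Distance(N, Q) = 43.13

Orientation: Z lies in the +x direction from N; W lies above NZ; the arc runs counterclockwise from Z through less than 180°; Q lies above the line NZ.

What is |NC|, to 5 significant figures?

45.983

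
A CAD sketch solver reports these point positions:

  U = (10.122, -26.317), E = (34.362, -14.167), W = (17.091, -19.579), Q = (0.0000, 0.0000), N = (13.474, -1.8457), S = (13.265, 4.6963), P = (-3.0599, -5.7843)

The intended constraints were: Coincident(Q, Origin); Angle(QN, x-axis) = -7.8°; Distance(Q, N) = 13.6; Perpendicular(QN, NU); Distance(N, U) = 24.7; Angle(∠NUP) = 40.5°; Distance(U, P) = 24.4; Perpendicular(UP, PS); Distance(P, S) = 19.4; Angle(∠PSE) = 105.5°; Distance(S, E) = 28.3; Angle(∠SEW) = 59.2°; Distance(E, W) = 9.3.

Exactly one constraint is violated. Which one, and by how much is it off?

Distance(E, W) = 9.3 — off by 8.80.

Q = (0.00, 0.00) ✓; QN at -7.800° ✓; |QN| = 13.60 ✓; ∠(QN, NU) = 90.00° ✓; |NU| = 24.70 ✓; ∠NUP = 40.50° ✓; |UP| = 24.40 ✓; ∠(UP, PS) = 90.00° ✓; |PS| = 19.40 ✓; ∠PSE = 105.5° ✓; |SE| = 28.30 ✓; ∠SEW = 59.20° ✓; |EW| = 18.10 ✗.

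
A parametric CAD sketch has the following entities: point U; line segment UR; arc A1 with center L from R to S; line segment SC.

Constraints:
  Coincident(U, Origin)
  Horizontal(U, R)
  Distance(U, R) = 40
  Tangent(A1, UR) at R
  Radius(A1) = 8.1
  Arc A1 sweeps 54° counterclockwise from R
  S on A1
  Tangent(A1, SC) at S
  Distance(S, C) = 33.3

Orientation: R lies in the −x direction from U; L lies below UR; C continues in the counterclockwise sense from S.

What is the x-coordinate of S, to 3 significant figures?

-46.6

U is at the origin; UR is horizontal with |UR| = 40.0 and R on the −x side, so R = (-40.0, 0.00). Since A1 is tangent to UR there, LR ⟂ UR, so L = R + (0, -8.1) = (-40.0, -8.10). On A1, R sits at bearing 90° from L; a 54° counterclockwise sweep puts S at bearing 144°, so S = L + 8.1·(cos 144°, sin 144°) = (-46.6, -3.34). So S.x = -46.6.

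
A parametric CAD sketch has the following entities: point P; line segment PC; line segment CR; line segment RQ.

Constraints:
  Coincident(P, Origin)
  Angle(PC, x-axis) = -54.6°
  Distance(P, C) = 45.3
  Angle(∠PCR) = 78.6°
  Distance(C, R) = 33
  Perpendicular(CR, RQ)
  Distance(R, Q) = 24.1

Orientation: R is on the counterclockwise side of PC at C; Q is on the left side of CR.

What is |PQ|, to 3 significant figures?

31.5

P is at the origin; PC runs at -54.6° with length 45.3, so C = 45.3·(cos -54.6°, sin -54.6°) = (26.2, -36.9). ∠PCR = 78.6°, so CR runs at -54.6° + (180° − 78.6°) = 46.8° from the x-axis; with |CR| = 33.0, R = C + 33.0·(cos 46.8°, sin 46.8°) = (48.8, -12.9). CR is perpendicular to RQ; with |RQ| = 24.1 on the left of CR, Q = R + 24.1·(-0.729, 0.685) = (31.3, 3.63). Then |PQ| = |Q − P| = 31.5.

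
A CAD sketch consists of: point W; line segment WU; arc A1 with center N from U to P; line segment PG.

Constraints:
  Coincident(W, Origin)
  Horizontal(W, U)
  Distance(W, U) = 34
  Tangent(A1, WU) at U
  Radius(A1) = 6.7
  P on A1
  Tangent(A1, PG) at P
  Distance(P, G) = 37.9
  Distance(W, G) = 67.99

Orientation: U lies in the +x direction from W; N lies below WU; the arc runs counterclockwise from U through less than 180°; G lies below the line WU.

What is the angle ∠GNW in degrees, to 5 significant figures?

136.67°

Checks: |NP| = 6.700 ✓; ∠(NP, PG) = 90.00° ✓; |PG| = 37.90 ✓; |WG| = 67.99 ✓.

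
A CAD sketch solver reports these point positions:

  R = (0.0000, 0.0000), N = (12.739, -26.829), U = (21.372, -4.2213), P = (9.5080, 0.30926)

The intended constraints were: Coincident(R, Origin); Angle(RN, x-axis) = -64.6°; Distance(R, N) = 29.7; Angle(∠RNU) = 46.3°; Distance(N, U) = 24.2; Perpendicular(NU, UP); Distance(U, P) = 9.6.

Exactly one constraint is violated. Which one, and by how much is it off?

Distance(U, P) = 9.6 — off by 3.10.

R = (0.00, 0.00) ✓; RN at -64.60° ✓; |RN| = 29.70 ✓; ∠RNU = 46.30° ✓; |NU| = 24.20 ✓; ∠(NU, UP) = 90.00° ✓; |UP| = 12.70 ✗.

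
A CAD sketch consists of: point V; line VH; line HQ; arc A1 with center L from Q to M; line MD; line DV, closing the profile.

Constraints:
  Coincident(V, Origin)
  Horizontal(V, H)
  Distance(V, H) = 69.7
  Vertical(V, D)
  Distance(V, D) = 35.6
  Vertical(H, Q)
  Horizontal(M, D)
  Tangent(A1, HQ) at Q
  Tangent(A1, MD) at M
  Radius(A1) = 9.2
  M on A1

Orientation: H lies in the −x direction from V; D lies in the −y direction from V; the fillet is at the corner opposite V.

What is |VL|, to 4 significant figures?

66.01

V is at the origin; VH is horizontal with |VH| = 69.7 and H on the −x side, so H = (-69.70, 0.000). V and D share the same x with |VD| = 35.6 and D on the −y side, so D = (0.000, -35.60). The virtual corner opposite V is at (-69.70, -35.60). A1 meets HQ tangentially, so LQ is at right angles to HQ and the tangent condition forces LM to be normal to MD, with radius 9.2, so the center L sits 9.2 in from both sides at L = (-60.50, -26.40). Then |VL| = |L − V| = 66.01.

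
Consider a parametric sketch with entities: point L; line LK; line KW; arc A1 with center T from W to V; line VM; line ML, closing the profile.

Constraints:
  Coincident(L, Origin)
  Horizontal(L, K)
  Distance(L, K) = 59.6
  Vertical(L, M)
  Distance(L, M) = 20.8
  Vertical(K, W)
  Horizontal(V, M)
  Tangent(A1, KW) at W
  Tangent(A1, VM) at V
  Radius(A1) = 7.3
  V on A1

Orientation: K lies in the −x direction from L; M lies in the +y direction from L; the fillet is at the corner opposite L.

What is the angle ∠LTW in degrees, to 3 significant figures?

166°

L is at the origin; L and K share the same y with |LK| = 59.6 and K on the −x side, so K = (-59.6, 0.00). L and M share the same x with |LM| = 20.8 and M on the +y side, so M = (0.00, 20.8). The virtual corner opposite L is at (-59.6, 20.8). A1 meets KW tangentially, so TW is at right angles to KW and tangency of A1 to VM means the radius TV is perpendicular to VM, with radius 7.3, so the center T sits 7.3 in from both sides at T = (-52.3, 13.5). That places the tangent points at W = (-59.6, 13.5) on KW and V = (-52.3, 20.8) on VM. Then cos ∠LTW = TL·TW / (|TL||TW|), giving 166°.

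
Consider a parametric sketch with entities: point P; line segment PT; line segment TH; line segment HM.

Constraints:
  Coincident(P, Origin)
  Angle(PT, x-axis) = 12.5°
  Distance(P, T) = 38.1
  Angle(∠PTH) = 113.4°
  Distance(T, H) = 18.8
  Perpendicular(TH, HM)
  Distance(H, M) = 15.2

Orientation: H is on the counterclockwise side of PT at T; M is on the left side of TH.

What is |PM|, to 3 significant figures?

39.3

P is at the origin; PT runs at 12.5° with length 38.1, so T = 38.1·(cos 12.5°, sin 12.5°) = (37.2, 8.25). ∠PTH = 113.4°, so TH runs at 12.5° + (180° − 113.4°) = 79.1° from the x-axis; with |TH| = 18.8, H = T + 18.8·(cos 79.1°, sin 79.1°) = (40.8, 26.7). The perpendicularity gives HM at right angles to TH; with |HM| = 15.2 on the left of TH, M = H + 15.2·(-0.982, 0.189) = (25.8, 29.6). Then |PM| = |M − P| = 39.3.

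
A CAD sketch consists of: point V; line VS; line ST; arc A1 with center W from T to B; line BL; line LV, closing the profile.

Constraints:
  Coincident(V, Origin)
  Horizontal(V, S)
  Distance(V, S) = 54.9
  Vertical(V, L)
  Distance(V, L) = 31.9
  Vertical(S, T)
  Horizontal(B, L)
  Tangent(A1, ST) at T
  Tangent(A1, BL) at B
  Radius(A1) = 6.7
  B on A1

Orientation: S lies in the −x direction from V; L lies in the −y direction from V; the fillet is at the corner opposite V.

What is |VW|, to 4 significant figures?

54.39

V is at the origin; VS is horizontal with |VS| = 54.9 and S on the −x side, so S = (-54.90, 0.000). VL is vertical with |VL| = 31.9 and L on the −y side, so L = (0.000, -31.90). The virtual corner opposite V is at (-54.90, -31.90). Tangency of A1 to ST means the radius WT is perpendicular to ST and tangency of A1 to BL means the radius WB is perpendicular to BL, with radius 6.7, so the center W sits 6.7 in from both sides at W = (-48.20, -25.20). Then |VW| = |W − V| = 54.39.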